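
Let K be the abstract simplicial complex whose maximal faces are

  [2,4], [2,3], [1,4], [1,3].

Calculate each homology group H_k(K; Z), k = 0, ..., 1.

H_0 = Z,  H_1 = Z.

Order the vertices as 1 < 2 < 3 < 4. Listing each simplex with vertices in this order, K has dimension 1 with simplices:

  0-simplices (4): [1], [2], [3], [4]
  1-simplices (4): [1,3], [1,4], [2,3], [2,4]

so the chain groups are C_0 ≅ Z^4, C_1 ≅ Z^4.

Boundary ∂_1: C_1 → C_0 maps an edge to its endpoints' difference, ∂[p,q] = q − p.
The resulting 4×4 matrix has rank 3, and its Smith normal form has invariant factors (1,1,1).

From H_k ≅ ker(∂_k) / im(∂_{k+1}) we obtain:

  H_0: rank C_0 − rank ∂_1 = 4 − 3 = 1, and the invariant factors of ∂_1 are all 1, so H_0 ≅ Z.
  H_1: rank ker ∂_1 − rank ∂_2 = (4 − 3) − 0 = 1, and there is no ∂_2, so H_1 ≅ Z.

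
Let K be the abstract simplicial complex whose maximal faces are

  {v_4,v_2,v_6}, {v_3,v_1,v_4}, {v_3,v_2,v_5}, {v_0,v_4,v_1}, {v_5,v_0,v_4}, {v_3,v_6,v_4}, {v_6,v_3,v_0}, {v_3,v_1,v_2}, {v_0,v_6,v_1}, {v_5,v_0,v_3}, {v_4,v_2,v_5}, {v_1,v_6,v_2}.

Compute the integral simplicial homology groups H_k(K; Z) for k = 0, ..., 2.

H_0 = Z,  H_1 = Z_2,  H_2 = 0.

Take the total order v_0 < v_1 < v_2 < v_3 < v_4 < v_5 < v_6 on the vertex set. Then K (dimension 2) consists of the simplices:

  0-simplices (7): [v_0], [v_1], [v_2], [v_3], [v_4], [v_5], [v_6]
  1-simplices (18): (18 of them)
  2-simplices (12): (12 of them)

Hence C_0 ≅ Z^7, C_1 ≅ Z^18, C_2 ≅ Z^12.

∂_1: C_1 → C_0 maps an edge to its endpoints' difference, ∂[p,q] = q − p. For instance
  ∂[v_4,v_5] = [v_5] − [v_4].
The resulting 7×18 matrix has rank 6, and its Smith normal form has invariant factors (1,1,1,1,1,1).

∂_2: C_2 → C_1 acts by ∂[p,q,r] = [q,r] − [p,r] + [p,q]. For instance
  ∂[v_2,v_3,v_5] = [v_3,v_5] − [v_2,v_5] + [v_2,v_3],
  ∂[v_1,v_2,v_6] = [v_2,v_6] − [v_1,v_6] + [v_1,v_2].
As a 18×12 matrix over Z this has rank 12, with invariant factors (1,1,1,1,1,1,1,1,1,1,1,2).

Reading off H_k = ker ∂_k / im ∂_{k+1}:

  H_0: rank C_0 − rank ∂_1 = 7 − 6 = 1, and the invariant factors of ∂_1 are all 1, so H_0 ≅ Z.
  H_1: rank ker ∂_1 − rank ∂_2 = (18 − 6) − 12 = 0, and ∂_2 has invariant factor 2 > 1, so H_1 ≅ Z_2.
  H_2: rank ker ∂_2 − rank ∂_3 = (12 − 12) − 0 = 0, and there is no ∂_3, so H_2 ≅ 0.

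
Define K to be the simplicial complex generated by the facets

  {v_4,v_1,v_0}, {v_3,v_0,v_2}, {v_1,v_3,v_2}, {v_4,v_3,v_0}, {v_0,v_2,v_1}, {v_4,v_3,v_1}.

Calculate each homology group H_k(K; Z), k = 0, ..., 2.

H_0 = Z,  H_1 = 0,  H_2 = Z.

We work with the vertex ordering v_0 < v_1 < v_2 < v_3 < v_4. The simplices of K, each written with vertices in increasing order, are:

  0-simplices (5): [v_0], [v_1], [v_2], [v_3], [v_4]
  1-simplices (9): [v_0,v_1], [v_0,v_2], [v_0,v_3], [v_0,v_4], [v_1,v_2], [v_1,v_3], [v_1,v_4], [v_2,v_3], [v_3,v_4]
  2-simplices (6): [v_0,v_1,v_2], [v_0,v_1,v_4], [v_0,v_2,v_3], [v_0,v_3,v_4], [v_1,v_2,v_3], [v_1,v_3,v_4]

giving chain groups C_0 ≅ Z^5, C_1 ≅ Z^9, C_2 ≅ Z^6.

Boundary ∂_1: C_1 → C_0 maps an edge to its endpoints' difference, ∂[p,q] = q − p. For instance
  ∂[v_1,v_3] = [v_3] − [v_1].
The resulting 5×9 matrix has rank 4, and its Smith normal form has invariant factors (1,1,1,1).

∂_2: C_2 → C_1 sends each 2-simplex [p,q,r] to [q,r] − [p,r] + [p,q]. For instance
  ∂[v_0,v_1,v_4] = [v_1,v_4] − [v_0,v_4] + [v_0,v_1],
  ∂[v_0,v_2,v_3] = [v_2,v_3] − [v_0,v_3] + [v_0,v_2].
The 9×6 boundary matrix has rank 5 and Smith normal form diag(1,1,1,1,1).

Computing H_k = (kernel of ∂_k) / (image of ∂_{k+1}):

  H_0: rank C_0 − rank ∂_1 = 5 − 4 = 1, and the invariant factors of ∂_1 are all 1, so H_0 = Z.
  H_1: rank ker ∂_1 − rank ∂_2 = (9 − 4) − 5 = 0, and the invariant factors of ∂_2 are all 1, so H_1 = 0.
  H_2: rank ker ∂_2 − rank ∂_3 = (6 − 5) − 0 = 1, and there is no ∂_3, so H_2 = Z.

As a check, the Euler characteristic is 5 − 9 + 6 = 2, which agrees with 1 − 0 + 1 = 2.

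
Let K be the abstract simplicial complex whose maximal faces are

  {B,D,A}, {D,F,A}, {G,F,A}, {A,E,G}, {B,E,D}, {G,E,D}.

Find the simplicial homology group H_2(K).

Take the total order A < B < D < E < F < G on the vertex set. Then K (dimension 2) consists of the simplices:

  0-simplices (6): A, B, D, E, F, G
  1-simplices (12): AB, AD, AE, AF, AG, BD, BE, DE, DF, DG, EG, FG
  2-simplices (6): ABD, ADF, AEG, AFG, BDE, DEG

so the chain groups are C_0 ≅ Z^6, C_1 ≅ Z^12, C_2 ≅ Z^6.

∂_1: C_1 → C_0 maps an edge to its endpoints' difference, ∂[p,q] = q − p. For instance
  ∂EG = G − E.
This gives a 6×12 integer matrix of rank 5; reducing to Smith normal form yields diagonal entries (1,1,1,1,1).

Boundary ∂_2: C_2 → C_1 sends each 2-simplex [p,q,r] to [q,r] − [p,r] + [p,q]. For instance
  ∂DEG = EG − DG + DE,
  ∂ADF = DF − AF + AD.
As a 12×6 matrix over Z this has rank 6, with invariant factors (1,1,1,1,1,1).

Computing H_k = (kernel of ∂_k) / (image of ∂_{k+1}):

  H_2: rank ker ∂_2 − rank ∂_3 = (6 − 6) − 0 = 0, and there is no ∂_3, so H_2 = 0.

(K is a triangulation of the cylinder S^1 x I.)

H_2 = 0.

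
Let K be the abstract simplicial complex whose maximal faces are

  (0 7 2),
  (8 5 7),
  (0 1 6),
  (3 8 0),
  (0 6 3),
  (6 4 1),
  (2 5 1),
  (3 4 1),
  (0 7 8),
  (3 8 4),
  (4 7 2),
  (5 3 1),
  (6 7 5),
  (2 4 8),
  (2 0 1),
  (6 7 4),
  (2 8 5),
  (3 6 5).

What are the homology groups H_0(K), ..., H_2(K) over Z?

Order the vertices as 0 < 1 < 2 < 3 < 4 < 5 < 6 < 7 < 8. Listing each simplex with vertices in this order, K has dimension 2 with simplices:

  0-simplices (9): [0], [1], [2], [3], [4], [5], [6], [7], [8]
  1-simplices (27): (27 of them)
  2-simplices (18): [0,1,2], [0,1,6], [0,2,7], [0,3,6], [0,3,8], [0,7,8], [1,2,5], [1,3,4], [1,3,5], [1,4,6], [2,4,7], [2,4,8], [2,5,8], [3,4,8], [3,5,6], [4,6,7], [5,6,7], [5,7,8]

giving chain groups C_0 ≅ Z^9, C_1 ≅ Z^27, C_2 ≅ Z^18.

Boundary ∂_1: C_1 → C_0 sends each edge [p,q] (with p < q) to q − p. For instance
  ∂[0,2] = [2] − [0].
As a 9×27 matrix over Z this has rank 8, with invariant factors (1,1,1,1,1,1,1,1).

∂_2: C_2 → C_1 acts by ∂[p,q,r] = [q,r] − [p,r] + [p,q]. For instance
  ∂[0,1,6] = [1,6] − [0,6] + [0,1],
  ∂[2,4,8] = [4,8] − [2,8] + [2,4].
The 27×18 boundary matrix has rank 18 and Smith normal form diag(1,1,1,1,1,1,1,1,1,1,1,1,1,1,1,1,1,2).

Now H_k = ker ∂_k / im ∂_{k+1}, so:

  H_0: rank C_0 − rank ∂_1 = 9 − 8 = 1, and the invariant factors of ∂_1 are all 1, so H_0 = Z.
  H_1: rank ker ∂_1 − rank ∂_2 = (27 − 8) − 18 = 1, and ∂_2 has invariant factor 2 > 1, so H_1 = Z ⊕ Z/2.
  H_2: rank ker ∂_2 − rank ∂_3 = (18 − 18) − 0 = 0, and there is no ∂_3, so H_2 = 0.

(K is a triangulation of the Klein bottle.)

H_0 = Z,  H_1 = Z ⊕ Z/2,  H_2 = 0.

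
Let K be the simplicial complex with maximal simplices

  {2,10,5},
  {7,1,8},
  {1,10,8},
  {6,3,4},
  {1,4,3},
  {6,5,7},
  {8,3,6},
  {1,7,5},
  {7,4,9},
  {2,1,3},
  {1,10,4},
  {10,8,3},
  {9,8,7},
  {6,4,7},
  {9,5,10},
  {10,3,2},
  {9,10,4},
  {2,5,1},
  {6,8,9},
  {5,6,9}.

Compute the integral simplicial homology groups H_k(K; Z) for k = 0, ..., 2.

H_0 = Z,  H_1 = Z ⊕ Z/2,  H_2 = 0.

Order the vertices as 1 < 2 < 3 < 4 < 5 < 6 < 7 < 8 < 9 < 10. Listing each simplex with vertices in this order, K has dimension 2 with simplices:

  0-simplices (10): [1], [2], [3], [4], [5], [6], [7], [8], [9], [10]
  1-simplices (30): (30 of them)
  2-simplices (20): (20 of them)

so the chain groups are C_0 ≅ Z^10, C_1 ≅ Z^30, C_2 ≅ Z^20.

Boundary ∂_1: C_1 → C_0 maps an edge to its endpoints' difference, ∂[p,q] = q − p.
The 10×30 boundary matrix has rank 9 and Smith normal form diag(1,1,1,1,1,1,1,1,1).

∂_2: C_2 → C_1 sends each 2-simplex [p,q,r] to [q,r] − [p,r] + [p,q]. For instance
  ∂[1,5,7] = [5,7] − [1,7] + [1,5],
  ∂[5,6,7] = [6,7] − [5,7] + [5,6].
The resulting 30×20 matrix has rank 20, and its Smith normal form has invariant factors (1,1,1,1,1,1,1,1,1,1,1,1,1,1,1,1,1,1,1,2).

Now H_k = ker ∂_k / im ∂_{k+1}, so:

  H_0: rank C_0 − rank ∂_1 = 10 − 9 = 1, and the invariant factors of ∂_1 are all 1, so H_0 = Z.
  H_1: rank ker ∂_1 − rank ∂_2 = (30 − 9) − 20 = 1, and ∂_2 has invariant factor 2 > 1, so H_1 = Z ⊕ Z/2.
  H_2: rank ker ∂_2 − rank ∂_3 = (20 − 20) − 0 = 0, and there is no ∂_3, so H_2 = 0.

As a check, the Euler characteristic is 10 − 30 + 20 = 0, which agrees with 1 − 1 + 0 = 0.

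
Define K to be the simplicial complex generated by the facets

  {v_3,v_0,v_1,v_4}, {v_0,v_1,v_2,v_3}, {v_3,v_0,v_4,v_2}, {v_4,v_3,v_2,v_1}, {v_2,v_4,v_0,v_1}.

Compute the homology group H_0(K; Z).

We work with the vertex ordering v_0 < v_1 < v_2 < v_3 < v_4. The simplices of K, each written with vertices in increasing order, are:

  0-simplices (5): [v_0], [v_1], [v_2], [v_3], [v_4]
  1-simplices (10): [v_0,v_1], [v_0,v_2], [v_0,v_3], [v_0,v_4], [v_1,v_2], [v_1,v_3], [v_1,v_4], [v_2,v_3], [v_2,v_4], [v_3,v_4]
  2-simplices (10): [v_0,v_1,v_2], [v_0,v_1,v_3], [v_0,v_1,v_4], [v_0,v_2,v_3], [v_0,v_2,v_4], [v_0,v_3,v_4], [v_1,v_2,v_3], [v_1,v_2,v_4], [v_1,v_3,v_4], [v_2,v_3,v_4]
  3-simplices (5): [v_0,v_1,v_2,v_3], [v_0,v_1,v_2,v_4], [v_0,v_1,v_3,v_4], [v_0,v_2,v_3,v_4], [v_1,v_2,v_3,v_4]

giving chain groups C_0 ≅ Z^5, C_1 ≅ Z^10, C_2 ≅ Z^10, C_3 ≅ Z^5.

Boundary ∂_1: C_1 → C_0 maps an edge to its endpoints' difference, ∂[p,q] = q − p. For instance
  ∂[v_2,v_4] = [v_4] − [v_2].
The 5×10 boundary matrix has rank 4 and Smith normal form diag(1,1,1,1).

∂_2: C_2 → C_1 acts by ∂[p,q,r] = [q,r] − [p,r] + [p,q]. For instance
  ∂[v_0,v_1,v_4] = [v_1,v_4] − [v_0,v_4] + [v_0,v_1],
  ∂[v_0,v_1,v_2] = [v_1,v_2] − [v_0,v_2] + [v_0,v_1].
The 10×10 boundary matrix has rank 6 and Smith normal form diag(1,1,1,1,1,1).

Boundary ∂_3: C_3 → C_2 sends each 3-simplex σ to the alternating sum Σ_i (−1)^i (σ with its i-th vertex removed). For instance
  ∂[v_0,v_1,v_2,v_3] = [v_1,v_2,v_3] − [v_0,v_2,v_3] + [v_0,v_1,v_3] − [v_0,v_1,v_2],
  ∂[v_0,v_1,v_3,v_4] = [v_1,v_3,v_4] − [v_0,v_3,v_4] + [v_0,v_1,v_4] − [v_0,v_1,v_3].
The resulting 10×5 matrix has rank 4, and its Smith normal form has invariant factors (1,1,1,1).

Reading off H_k = ker ∂_k / im ∂_{k+1}:

  H_0: rank C_0 − rank ∂_1 = 5 − 4 = 1, and the invariant factors of ∂_1 are all 1, so H_0 ≅ Z.

H_0 ≅ Z.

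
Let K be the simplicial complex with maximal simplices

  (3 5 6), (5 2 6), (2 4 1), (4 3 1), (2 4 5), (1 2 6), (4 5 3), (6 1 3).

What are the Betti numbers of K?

b_0 = 1, b_1 = 0, b_2 = 1.

K has 6 vertices, 12 edges, 8 triangles.
rank ∂_0 = 0, rank ∂_1 = 5 ⇒ b_0 = 6 − 0 − 5 = 1; all invariant factors of ∂_1 are 1 so no torsion. So H_0 ≅ Z.
rank ∂_1 = 5, rank ∂_2 = 7 ⇒ b_1 = 12 − 5 − 7 = 0; all invariant factors of ∂_2 are 1 so no torsion. So H_1 ≅ 0.
rank ∂_2 = 7, rank ∂_3 = 0 ⇒ b_2 = 8 − 7 − 0 = 1. So H_2 ≅ Z.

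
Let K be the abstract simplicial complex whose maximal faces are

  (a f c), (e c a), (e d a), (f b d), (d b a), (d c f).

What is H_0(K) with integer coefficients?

H_0 = Z.

Take the total order a < b < c < d < e < f on the vertex set. Then K (dimension 2) consists of the simplices:

  0-simplices (6): a, b, c, d, e, f
  1-simplices (12): ab, ac, ad, ae, af, bd, bf, cd, ce, cf, de, df
  2-simplices (6): abd, ace, acf, ade, bdf, cdf

giving chain groups C_0 ≅ Z^6, C_1 ≅ Z^12, C_2 ≅ Z^6.

Boundary ∂_1: C_1 → C_0 maps an edge to its endpoints' difference, ∂[p,q] = q − p. For instance
  ∂ac = c − a.
As a 6×12 matrix over Z this has rank 5, with invariant factors (1,1,1,1,1).

The boundary map ∂_2: C_2 → C_1 acts by ∂[p,q,r] = [q,r] − [p,r] + [p,q]. For instance
  ∂abd = bd − ad + ab,
  ∂ace = ce − ae + ac.
The resulting 12×6 matrix has rank 6, and its Smith normal form has invariant factors (1,1,1,1,1,1).

Reading off H_k = ker ∂_k / im ∂_{k+1}:

  H_0: rank C_0 − rank ∂_1 = 6 − 5 = 1, and the invariant factors of ∂_1 are all 1, so H_0 ≅ Z.

(K is a triangulation of the cylinder S^1 x I.)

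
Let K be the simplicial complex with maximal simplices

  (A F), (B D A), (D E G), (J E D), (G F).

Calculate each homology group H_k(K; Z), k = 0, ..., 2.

H_0 ≅ Z,  H_1 ≅ Z,  H_2 = 0.

Order the vertices as A < B < D < E < F < G < J. Listing each simplex with vertices in this order, K has dimension 2 with simplices:

  0-simplices (7): A, B, D, E, F, G, J
  1-simplices (10): AB, AD, AF, BD, DE, DG, DJ, EG, EJ, FG
  2-simplices (3): ABD, DEG, DEJ

so the chain groups are C_0 ≅ Z^7, C_1 ≅ Z^10, C_2 ≅ Z^3.

Boundary ∂_1: C_1 → C_0 maps an edge to its endpoints' difference, ∂[p,q] = q − p.
As a 7×10 matrix over Z this has rank 6, with invariant factors (1,1,1,1,1,1).

∂_2: C_2 → C_1 acts by ∂[p,q,r] = [q,r] − [p,r] + [p,q]. For instance
  ∂DEG = EG − DG + DE,
  ∂DEJ = EJ − DJ + DE.
As a 10×3 matrix over Z this has rank 3, with invariant factors (1,1,1).

Computing H_k = (kernel of ∂_k) / (image of ∂_{k+1}):

  H_0: rank C_0 − rank ∂_1 = 7 − 6 = 1, and the invariant factors of ∂_1 are all 1, so H_0 ≅ Z.
  H_1: rank ker ∂_1 − rank ∂_2 = (10 − 6) − 3 = 1, and the invariant factors of ∂_2 are all 1, so H_1 ≅ Z.
  H_2: rank ker ∂_2 − rank ∂_3 = (3 − 3) − 0 = 0, and there is no ∂_3, so H_2 ≅ 0.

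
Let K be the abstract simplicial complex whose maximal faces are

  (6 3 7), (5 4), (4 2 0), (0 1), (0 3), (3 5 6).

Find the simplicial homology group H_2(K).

Order the vertices as 0 < 1 < 2 < 3 < 4 < 5 < 6 < 7. Listing each simplex with vertices in this order, K has dimension 2 with simplices:

  0-simplices (8): [0], [1], [2], [3], [4], [5], [6], [7]
  1-simplices (11): [0,1], [0,2], [0,3], [0,4], [2,4], [3,5], [3,6], [3,7], [4,5], [5,6], [6,7]
  2-simplices (3): [0,2,4], [3,5,6], [3,6,7]

so the chain groups are C_0 ≅ Z^8, C_1 ≅ Z^11, C_2 ≅ Z^3.

∂_1: C_1 → C_0 maps an edge to its endpoints' difference, ∂[p,q] = q − p. For instance
  ∂[2,4] = [4] − [2].
As a 8×11 matrix over Z this has rank 7, with invariant factors (1,1,1,1,1,1,1).

Boundary ∂_2: C_2 → C_1 sends each 2-simplex [p,q,r] to [q,r] − [p,r] + [p,q]. For instance
  ∂[3,6,7] = [6,7] − [3,7] + [3,6],
  ∂[0,2,4] = [2,4] − [0,4] + [0,2].
This gives a 11×3 integer matrix of rank 3; reducing to Smith normal form yields diagonal entries (1,1,1).

Reading off H_k = ker ∂_k / im ∂_{k+1}:

  H_2: rank ker ∂_2 − rank ∂_3 = (3 − 3) − 0 = 0, and there is no ∂_3, so H_2 ≅ 0.

H_2 ≅ 0.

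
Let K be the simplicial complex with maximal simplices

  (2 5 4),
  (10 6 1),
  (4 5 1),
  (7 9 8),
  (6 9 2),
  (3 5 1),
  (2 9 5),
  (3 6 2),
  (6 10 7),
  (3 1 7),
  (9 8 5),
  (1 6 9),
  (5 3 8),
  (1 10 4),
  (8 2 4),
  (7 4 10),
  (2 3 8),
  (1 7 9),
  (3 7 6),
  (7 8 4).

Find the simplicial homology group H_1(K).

H_1 = Z ⊕ Z/2.

We work with the vertex ordering 1 < 2 < 3 < 4 < 5 < 6 < 7 < 8 < 9 < 10. The simplices of K, each written with vertices in increasing order, are:

  0-simplices (10): [1], [2], [3], [4], [5], [6], [7], [8], [9], [10]
  1-simplices (30): (30 of them)
  2-simplices (20): (20 of them)

so the chain groups are C_0 ≅ Z^10, C_1 ≅ Z^30, C_2 ≅ Z^20.

∂_1: C_1 → C_0 sends each edge [p,q] (with p < q) to q − p. For instance
  ∂[2,5] = [5] − [2].
As a 10×30 matrix over Z this has rank 9, with invariant factors (1,1,1,1,1,1,1,1,1).

The boundary map ∂_2: C_2 → C_1 acts by ∂[p,q,r] = [q,r] − [p,r] + [p,q]. For instance
  ∂[1,6,10] = [6,10] − [1,10] + [1,6],
  ∂[1,4,10] = [4,10] − [1,10] + [1,4].
The 30×20 boundary matrix has rank 20 and Smith normal form diag(1,1,1,1,1,1,1,1,1,1,1,1,1,1,1,1,1,1,1,2).

Computing H_k = (kernel of ∂_k) / (image of ∂_{k+1}):

  H_1: rank ker ∂_1 − rank ∂_2 = (30 − 9) − 20 = 1, and ∂_2 has invariant factor 2 > 1, so H_1 ≅ Z ⊕ Z/2.

(K is a triangulation of the Klein bottle.)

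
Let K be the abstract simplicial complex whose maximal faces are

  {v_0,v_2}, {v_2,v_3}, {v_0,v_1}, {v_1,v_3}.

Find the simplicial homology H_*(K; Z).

K has 4 vertices, 4 edges.
rank ∂_0 = 0, rank ∂_1 = 3 ⇒ b_0 = 4 − 0 − 3 = 1; all invariant factors of ∂_1 are 1 so no torsion. So H_0 = Z.
rank ∂_1 = 3, rank ∂_2 = 0 ⇒ b_1 = 4 − 3 − 0 = 1. So H_1 = Z.

H_0 ≅ Z,  H_1 ≅ Z.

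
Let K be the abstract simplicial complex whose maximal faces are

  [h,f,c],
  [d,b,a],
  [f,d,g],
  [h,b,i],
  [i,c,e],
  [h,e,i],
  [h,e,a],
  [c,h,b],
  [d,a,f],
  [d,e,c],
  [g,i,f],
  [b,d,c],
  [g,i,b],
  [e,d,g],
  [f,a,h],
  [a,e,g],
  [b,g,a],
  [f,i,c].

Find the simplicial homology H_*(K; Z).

K has 9 vertices, 27 edges, 18 triangles.
rank ∂_0 = 0, rank ∂_1 = 8 ⇒ b_0 = 9 − 0 − 8 = 1; all invariant factors of ∂_1 are 1 so no torsion. So H_0 ≅ Z.
rank ∂_1 = 8, rank ∂_2 = 18 ⇒ b_1 = 27 − 8 − 18 = 1; ∂_2 has invariant factor(s) [2] giving torsion. So H_1 ≅ Z ⊕ Z/2.
rank ∂_2 = 18, rank ∂_3 = 0 ⇒ b_2 = 18 − 18 − 0 = 0. So H_2 ≅ 0.

H_0 = Z,  H_1 = Z ⊕ Z/2,  H_2 = 0.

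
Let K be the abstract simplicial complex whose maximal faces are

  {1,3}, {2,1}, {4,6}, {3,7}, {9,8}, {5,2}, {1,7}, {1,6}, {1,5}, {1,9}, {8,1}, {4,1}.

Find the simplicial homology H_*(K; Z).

We work with the vertex ordering 1 < 2 < 3 < 4 < 5 < 6 < 7 < 8 < 9. The simplices of K, each written with vertices in increasing order, are:

  0-simplices (9): [1], [2], [3], [4], [5], [6], [7], [8], [9]
  1-simplices (12): [1,2], [1,3], [1,4], [1,5], [1,6], [1,7], [1,8], [1,9], [2,5], [3,7], [4,6], [8,9]

so the chain groups are C_0 ≅ Z^9, C_1 ≅ Z^12.

∂_1: C_1 → C_0 sends each edge [p,q] (with p < q) to q − p. For instance
  ∂[1,2] = [2] − [1].
The resulting 9×12 matrix has rank 8, and its Smith normal form has invariant factors (1,1,1,1,1,1,1,1).

Computing H_k = (kernel of ∂_k) / (image of ∂_{k+1}):

  H_0: rank C_0 − rank ∂_1 = 9 − 8 = 1, and the invariant factors of ∂_1 are all 1, so H_0 ≅ Z.
  H_1: rank ker ∂_1 − rank ∂_2 = (12 − 8) − 0 = 4, and there is no ∂_2, so H_1 ≅ Z^4.

(K is a triangulation of a wedge of 4 circles.)

H_0 = Z,  H_1 = Z^4.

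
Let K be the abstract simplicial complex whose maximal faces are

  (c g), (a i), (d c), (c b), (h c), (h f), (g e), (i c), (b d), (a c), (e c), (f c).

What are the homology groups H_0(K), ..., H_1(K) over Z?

H_0 = Z,  H_1 = Z^4.

K has 9 vertices, 12 edges.
rank ∂_0 = 0, rank ∂_1 = 8 ⇒ b_0 = 9 − 0 − 8 = 1; all invariant factors of ∂_1 are 1 so no torsion. So H_0 = Z.
rank ∂_1 = 8, rank ∂_2 = 0 ⇒ b_1 = 12 − 8 − 0 = 4. So H_1 = Z^4.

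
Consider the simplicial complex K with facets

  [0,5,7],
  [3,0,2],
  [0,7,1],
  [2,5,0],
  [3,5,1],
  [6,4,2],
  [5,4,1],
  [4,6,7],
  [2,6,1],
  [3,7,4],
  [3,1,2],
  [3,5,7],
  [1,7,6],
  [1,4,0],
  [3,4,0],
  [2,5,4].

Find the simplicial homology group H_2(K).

Order the vertices as 0 < 1 < 2 < 3 < 4 < 5 < 6 < 7. Listing each simplex with vertices in this order, K has dimension 2 with simplices:

  0-simplices (8): [0], [1], [2], [3], [4], [5], [6], [7]
  1-simplices (24): (24 of them)
  2-simplices (16): [0,1,4], [0,1,7], [0,2,3], [0,2,5], [0,3,4], [0,5,7], [1,2,3], [1,2,6], [1,3,5], [1,4,5], [1,6,7], [2,4,5], [2,4,6], [3,4,7], [3,5,7], [4,6,7]

so the chain groups are C_0 ≅ Z^8, C_1 ≅ Z^24, C_2 ≅ Z^16.

Boundary ∂_1: C_1 → C_0 maps an edge to its endpoints' difference, ∂[p,q] = q − p.
This gives a 8×24 integer matrix of rank 7; reducing to Smith normal form yields diagonal entries (1,1,1,1,1,1,1).

∂_2: C_2 → C_1 maps a triangle to the signed sum of its edges. For instance
  ∂[4,6,7] = [6,7] − [4,7] + [4,6],
  ∂[2,4,5] = [4,5] − [2,5] + [2,4].
The 24×16 boundary matrix has rank 15 and Smith normal form diag(1,1,1,1,1,1,1,1,1,1,1,1,1,1,1).

Computing H_k = (kernel of ∂_k) / (image of ∂_{k+1}):

  H_2: rank ker ∂_2 − rank ∂_3 = (16 − 15) − 0 = 1, and there is no ∂_3, so H_2 ≅ Z.

H_2 ≅ Z.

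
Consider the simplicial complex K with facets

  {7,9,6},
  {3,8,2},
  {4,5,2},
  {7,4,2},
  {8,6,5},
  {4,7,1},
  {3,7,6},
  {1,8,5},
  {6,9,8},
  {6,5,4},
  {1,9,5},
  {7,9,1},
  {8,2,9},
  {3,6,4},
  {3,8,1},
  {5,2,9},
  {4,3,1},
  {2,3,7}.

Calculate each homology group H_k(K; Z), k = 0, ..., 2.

K has 9 vertices, 27 edges, 18 triangles.
rank ∂_0 = 0, rank ∂_1 = 8 ⇒ b_0 = 9 − 0 − 8 = 1; all invariant factors of ∂_1 are 1 so no torsion. So H_0 ≅ Z.
rank ∂_1 = 8, rank ∂_2 = 18 ⇒ b_1 = 27 − 8 − 18 = 1; ∂_2 has invariant factor(s) [2] giving torsion. So H_1 ≅ Z ⊕ Z/2Z.
rank ∂_2 = 18, rank ∂_3 = 0 ⇒ b_2 = 18 − 18 − 0 = 0. So H_2 ≅ 0.

H_0 = Z,  H_1 = Z ⊕ Z/2Z,  H_2 = 0.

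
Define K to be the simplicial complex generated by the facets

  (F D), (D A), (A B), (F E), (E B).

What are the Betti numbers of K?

b_0 = 1, b_1 = 1.

Fix the vertex order A < B < D < E < F and write every simplex with vertices in increasing order. Then dim K = 1 and the simplices of K are:

  0-simplices (5): A, B, D, E, F
  1-simplices (5): AB, AD, BE, DF, EF

giving chain groups C_0 ≅ Z^5, C_1 ≅ Z^5.

The boundary map ∂_1: C_1 → C_0 is given by ∂[p,q] = [q] − [p].
As a 5×5 matrix over Z this has rank 4, with invariant factors (1,1,1,1).

From H_k ≅ ker(∂_k) / im(∂_{k+1}) we obtain:

  H_0: rank C_0 − rank ∂_1 = 5 − 4 = 1, and the invariant factors of ∂_1 are all 1, so H_0 = Z.
  H_1: rank ker ∂_1 − rank ∂_2 = (5 − 4) − 0 = 1, and there is no ∂_2, so H_1 = Z.

Hence the Betti numbers are b_0 = 1, b_1 = 1.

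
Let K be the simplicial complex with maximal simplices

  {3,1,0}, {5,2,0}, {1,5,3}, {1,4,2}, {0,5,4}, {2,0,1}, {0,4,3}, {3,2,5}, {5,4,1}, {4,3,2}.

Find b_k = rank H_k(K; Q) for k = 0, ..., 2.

Fix the vertex order 0 < 1 < 2 < 3 < 4 < 5 and write every simplex with vertices in increasing order. Then dim K = 2 and the simplices of K are:

  0-simplices (6): [0], [1], [2], [3], [4], [5]
  1-simplices (15): [0,1], [0,2], [0,3], [0,4], [0,5], [1,2], [1,3], [1,4], [1,5], [2,3], [2,4], [2,5], [3,4], [3,5], [4,5]
  2-simplices (10): [0,1,2], [0,1,3], [0,2,5], [0,3,4], [0,4,5], [1,2,4], [1,3,5], [1,4,5], [2,3,4], [2,3,5]

Hence C_0 ≅ Z^6, C_1 ≅ Z^15, C_2 ≅ Z^10.

The boundary map ∂_1: C_1 → C_0 is given by ∂[p,q] = [q] − [p].
As a 6×15 matrix over Z this has rank 5, with invariant factors (1,1,1,1,1).

∂_2: C_2 → C_1 maps a triangle to the signed sum of its edges. For instance
  ∂[0,1,3] = [1,3] − [0,3] + [0,1],
  ∂[1,3,5] = [3,5] − [1,5] + [1,3].
As a 15×10 matrix over Z this has rank 10, with invariant factors (1,1,1,1,1,1,1,1,1,2).

From H_k ≅ ker(∂_k) / im(∂_{k+1}) we obtain:

  H_0: rank C_0 − rank ∂_1 = 6 − 5 = 1, and the invariant factors of ∂_1 are all 1, so H_0 ≅ Z.
  H_1: rank ker ∂_1 − rank ∂_2 = (15 − 5) − 10 = 0, and ∂_2 has invariant factor 2 > 1, so H_1 ≅ Z_2.
  H_2: rank ker ∂_2 − rank ∂_3 = (10 − 10) − 0 = 0, and there is no ∂_3, so H_2 ≅ 0.

(K is a triangulation of the real projective plane RP^2.)

Hence the Betti numbers are b_0 = 1, b_1 = 0, b_2 = 0.

b_0 = 1, b_1 = 0, b_2 = 0.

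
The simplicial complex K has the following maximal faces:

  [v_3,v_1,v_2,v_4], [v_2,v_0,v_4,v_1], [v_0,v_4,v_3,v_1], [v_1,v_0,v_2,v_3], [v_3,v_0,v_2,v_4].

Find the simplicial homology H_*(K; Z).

Take the total order v_0 < v_1 < v_2 < v_3 < v_4 on the vertex set. Then K (dimension 3) consists of the simplices:

  0-simplices (5): [v_0], [v_1], [v_2], [v_3], [v_4]
  1-simplices (10): [v_0,v_1], [v_0,v_2], [v_0,v_3], [v_0,v_4], [v_1,v_2], [v_1,v_3], [v_1,v_4], [v_2,v_3], [v_2,v_4], [v_3,v_4]
  2-simplices (10): [v_0,v_1,v_2], [v_0,v_1,v_3], [v_0,v_1,v_4], [v_0,v_2,v_3], [v_0,v_2,v_4], [v_0,v_3,v_4], [v_1,v_2,v_3], [v_1,v_2,v_4], [v_1,v_3,v_4], [v_2,v_3,v_4]
  3-simplices (5): [v_0,v_1,v_2,v_3], [v_0,v_1,v_2,v_4], [v_0,v_1,v_3,v_4], [v_0,v_2,v_3,v_4], [v_1,v_2,v_3,v_4]

Hence C_0 ≅ Z^5, C_1 ≅ Z^10, C_2 ≅ Z^10, C_3 ≅ Z^5.

∂_1: C_1 → C_0 is given by ∂[p,q] = [q] − [p].
The 5×10 boundary matrix has rank 4 and Smith normal form diag(1,1,1,1).

The boundary map ∂_2: C_2 → C_1 acts by ∂[p,q,r] = [q,r] − [p,r] + [p,q]. For instance
  ∂[v_2,v_3,v_4] = [v_3,v_4] − [v_2,v_4] + [v_2,v_3],
  ∂[v_0,v_2,v_3] = [v_2,v_3] − [v_0,v_3] + [v_0,v_2].
This gives a 10×10 integer matrix of rank 6; reducing to Smith normal form yields diagonal entries (1,1,1,1,1,1).

The boundary map ∂_3: C_3 → C_2 sends each 3-simplex σ to the alternating sum Σ_i (−1)^i (σ with its i-th vertex removed). For instance
  ∂[v_0,v_2,v_3,v_4] = [v_2,v_3,v_4] − [v_0,v_3,v_4] + [v_0,v_2,v_4] − [v_0,v_2,v_3],
  ∂[v_0,v_1,v_2,v_4] = [v_1,v_2,v_4] − [v_0,v_2,v_4] + [v_0,v_1,v_4] − [v_0,v_1,v_2].
The 10×5 boundary matrix has rank 4 and Smith normal form diag(1,1,1,1).

Now H_k = ker ∂_k / im ∂_{k+1}, so:

  H_0: rank C_0 − rank ∂_1 = 5 − 4 = 1, and the invariant factors of ∂_1 are all 1, so H_0 = Z.
  H_1: rank ker ∂_1 − rank ∂_2 = (10 − 4) − 6 = 0, and the invariant factors of ∂_2 are all 1, so H_1 = 0.
  H_2: rank ker ∂_2 − rank ∂_3 = (10 − 6) − 4 = 0, and the invariant factors of ∂_3 are all 1, so H_2 = 0.
  H_3: rank ker ∂_3 − rank ∂_4 = (5 − 4) − 0 = 1, and there is no ∂_4, so H_3 = Z.

(K is a triangulation of the 3-sphere S^3.)

H_0 ≅ Z,  H_1 = 0,  H_2 = 0,  H_3 ≅ Z.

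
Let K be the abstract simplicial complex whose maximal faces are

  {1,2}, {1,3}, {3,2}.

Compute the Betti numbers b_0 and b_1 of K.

Take the total order 1 < 2 < 3 on the vertex set. Then K (dimension 1) consists of the simplices:

  0-simplices (3): [1], [2], [3]
  1-simplices (3): [1,2], [1,3], [2,3]

Hence C_0 ≅ Z^3, C_1 ≅ Z^3.

Boundary ∂_1: C_1 → C_0 sends each edge [p,q] (with p < q) to q − p.
The resulting 3×3 matrix has rank 2, and its Smith normal form has invariant factors (1,1).

From H_k ≅ ker(∂_k) / im(∂_{k+1}) we obtain:

  H_0: rank C_0 − rank ∂_1 = 3 − 2 = 1, and the invariant factors of ∂_1 are all 1, so H_0 ≅ Z.
  H_1: rank ker ∂_1 − rank ∂_2 = (3 − 2) − 0 = 1, and there is no ∂_2, so H_1 ≅ Z.

Hence the Betti numbers are b_0 = 1, b_1 = 1.

b_0 = 1, b_1 = 1.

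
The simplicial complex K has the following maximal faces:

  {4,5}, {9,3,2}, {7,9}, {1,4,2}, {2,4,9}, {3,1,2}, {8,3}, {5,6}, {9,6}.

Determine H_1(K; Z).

Fix the vertex order 1 < 2 < 3 < 4 < 5 < 6 < 7 < 8 < 9 and write every simplex with vertices in increasing order. Then dim K = 2 and the simplices of K are:

  0-simplices (9): [1], [2], [3], [4], [5], [6], [7], [8], [9]
  1-simplices (13): [1,2], [1,3], [1,4], [2,3], [2,4], [2,9], [3,8], [3,9], [4,5], [4,9], [5,6], [6,9], [7,9]
  2-simplices (4): [1,2,3], [1,2,4], [2,3,9], [2,4,9]

Hence C_0 ≅ Z^9, C_1 ≅ Z^13, C_2 ≅ Z^4.

Boundary ∂_1: C_1 → C_0 maps an edge to its endpoints' difference, ∂[p,q] = q − p. For instance
  ∂[2,9] = [9] − [2].
The 9×13 boundary matrix has rank 8 and Smith normal form diag(1,1,1,1,1,1,1,1).

∂_2: C_2 → C_1 acts by ∂[p,q,r] = [q,r] − [p,r] + [p,q]. For instance
  ∂[2,4,9] = [4,9] − [2,9] + [2,4],
  ∂[1,2,3] = [2,3] − [1,3] + [1,2].
As a 13×4 matrix over Z this has rank 4, with invariant factors (1,1,1,1).

From H_k ≅ ker(∂_k) / im(∂_{k+1}) we obtain:

  H_1: rank ker ∂_1 − rank ∂_2 = (13 − 8) − 4 = 1, and the invariant factors of ∂_2 are all 1, so H_1 = Z.

H_1 = Z.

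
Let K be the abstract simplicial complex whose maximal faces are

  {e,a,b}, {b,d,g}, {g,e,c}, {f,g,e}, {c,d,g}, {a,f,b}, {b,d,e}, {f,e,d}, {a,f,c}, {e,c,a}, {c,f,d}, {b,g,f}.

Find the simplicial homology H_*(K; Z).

H_0 = Z,  H_1 = Z/2,  H_2 = 0.

Order the vertices as a < b < c < d < e < f < g. Listing each simplex with vertices in this order, K has dimension 2 with simplices:

  0-simplices (7): a, b, c, d, e, f, g
  1-simplices (18): ab, ac, ae, af, bd, be, bf, bg, cd, ce, cf, cg, de, df, dg, ef, eg, fg
  2-simplices (12): abe, abf, ace, acf, bde, bdg, bfg, cdf, cdg, ceg, def, efg

Hence C_0 ≅ Z^7, C_1 ≅ Z^18, C_2 ≅ Z^12.

∂_1: C_1 → C_0 maps an edge to its endpoints' difference, ∂[p,q] = q − p.
As a 7×18 matrix over Z this has rank 6, with invariant factors (1,1,1,1,1,1).

∂_2: C_2 → C_1 acts by ∂[p,q,r] = [q,r] − [p,r] + [p,q]. For instance
  ∂cdf = df − cf + cd,
  ∂ceg = eg − cg + ce.
This gives a 18×12 integer matrix of rank 12; reducing to Smith normal form yields diagonal entries (1,1,1,1,1,1,1,1,1,1,1,2).

From H_k ≅ ker(∂_k) / im(∂_{k+1}) we obtain:

  H_0: rank C_0 − rank ∂_1 = 7 − 6 = 1, and the invariant factors of ∂_1 are all 1, so H_0 ≅ Z.
  H_1: rank ker ∂_1 − rank ∂_2 = (18 − 6) − 12 = 0, and ∂_2 has invariant factor 2 > 1, so H_1 ≅ Z/2.
  H_2: rank ker ∂_2 − rank ∂_3 = (12 − 12) − 0 = 0, and there is no ∂_3, so H_2 ≅ 0.

As a check, the Euler characteristic is 7 − 18 + 12 = 1, which agrees with 1 − 0 + 0 = 1.
(K is a triangulation of the real projective plane RP^2.)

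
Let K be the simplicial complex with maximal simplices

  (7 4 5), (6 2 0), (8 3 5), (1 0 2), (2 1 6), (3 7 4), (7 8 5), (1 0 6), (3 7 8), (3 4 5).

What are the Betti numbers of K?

K has 9 vertices, 15 edges, 10 triangles.
rank ∂_0 = 0, rank ∂_1 = 7 ⇒ b_0 = 9 − 0 − 7 = 2; all invariant factors of ∂_1 are 1 so no torsion. So H_0 ≅ Z^2.
rank ∂_1 = 7, rank ∂_2 = 8 ⇒ b_1 = 15 − 7 − 8 = 0; all invariant factors of ∂_2 are 1 so no torsion. So H_1 ≅ 0.
rank ∂_2 = 8, rank ∂_3 = 0 ⇒ b_2 = 10 − 8 − 0 = 2. So H_2 ≅ Z^2.

b_0 = 2, b_1 = 0, b_2 = 2.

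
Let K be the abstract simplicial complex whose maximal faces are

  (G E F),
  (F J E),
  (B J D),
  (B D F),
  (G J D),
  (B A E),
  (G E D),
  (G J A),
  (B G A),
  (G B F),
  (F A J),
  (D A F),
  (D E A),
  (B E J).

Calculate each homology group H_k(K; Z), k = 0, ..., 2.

H_0 ≅ Z,  H_1 ≅ Z^2,  H_2 ≅ Z.

Order the vertices as A < B < D < E < F < G < J. Listing each simplex with vertices in this order, K has dimension 2 with simplices:

  0-simplices (7): A, B, D, E, F, G, J
  1-simplices (21): AB, AD, AE, AF, AG, AJ, BD, BE, BF, BG, BJ, DE, DF, DG, DJ, EF, EG, EJ, FG, FJ, GJ
  2-simplices (14): ABE, ABG, ADE, ADF, AFJ, AGJ, BDF, BDJ, BEJ, BFG, DEG, DGJ, EFG, EFJ

Hence C_0 ≅ Z^7, C_1 ≅ Z^21, C_2 ≅ Z^14.

∂_1: C_1 → C_0 is given by ∂[p,q] = [q] − [p].
This gives a 7×21 integer matrix of rank 6; reducing to Smith normal form yields diagonal entries (1,1,1,1,1,1).

Boundary ∂_2: C_2 → C_1 acts by ∂[p,q,r] = [q,r] − [p,r] + [p,q]. For instance
  ∂BDJ = DJ − BJ + BD,
  ∂ADE = DE − AE + AD.
The 21×14 boundary matrix has rank 13 and Smith normal form diag(1,1,1,1,1,1,1,1,1,1,1,1,1).

Reading off H_k = ker ∂_k / im ∂_{k+1}:

  H_0: rank C_0 − rank ∂_1 = 7 − 6 = 1, and the invariant factors of ∂_1 are all 1, so H_0 = Z.
  H_1: rank ker ∂_1 − rank ∂_2 = (21 − 6) − 13 = 2, and the invariant factors of ∂_2 are all 1, so H_1 = Z^2.
  H_2: rank ker ∂_2 − rank ∂_3 = (14 − 13) − 0 = 1, and there is no ∂_3, so H_2 = Z.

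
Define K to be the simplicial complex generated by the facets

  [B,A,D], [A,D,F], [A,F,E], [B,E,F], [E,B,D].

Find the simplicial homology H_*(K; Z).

H_0 = Z,  H_1 = Z,  H_2 = 0.

Fix the vertex order A < B < D < E < F and write every simplex with vertices in increasing order. Then dim K = 2 and the simplices of K are:

  0-simplices (5): A, B, D, E, F
  1-simplices (10): AB, AD, AE, AF, BD, BE, BF, DE, DF, EF
  2-simplices (5): ABD, ADF, AEF, BDE, BEF

Hence C_0 ≅ Z^5, C_1 ≅ Z^10, C_2 ≅ Z^5.

∂_1: C_1 → C_0 sends each edge [p,q] (with p < q) to q − p.
The resulting 5×10 matrix has rank 4, and its Smith normal form has invariant factors (1,1,1,1).

The boundary map ∂_2: C_2 → C_1 acts by ∂[p,q,r] = [q,r] − [p,r] + [p,q]. For instance
  ∂BDE = DE − BE + BD,
  ∂ADF = DF − AF + AD.
This gives a 10×5 integer matrix of rank 5; reducing to Smith normal form yields diagonal entries (1,1,1,1,1).

Now H_k = ker ∂_k / im ∂_{k+1}, so:

  H_0: rank C_0 − rank ∂_1 = 5 − 4 = 1, and the invariant factors of ∂_1 are all 1, so H_0 = Z.
  H_1: rank ker ∂_1 − rank ∂_2 = (10 − 4) − 5 = 1, and the invariant factors of ∂_2 are all 1, so H_1 = Z.
  H_2: rank ker ∂_2 − rank ∂_3 = (5 − 5) − 0 = 0, and there is no ∂_3, so H_2 = 0.

(K is a triangulation of the Möbius band.)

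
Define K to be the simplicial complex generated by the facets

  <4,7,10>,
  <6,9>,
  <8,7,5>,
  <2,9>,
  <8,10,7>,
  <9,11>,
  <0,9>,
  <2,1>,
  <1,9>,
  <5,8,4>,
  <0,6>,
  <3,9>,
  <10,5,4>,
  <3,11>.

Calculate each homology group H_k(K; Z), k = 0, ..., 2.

H_0 ≅ Z^2,  H_1 ≅ Z^4,  H_2 = 0.

Fix the vertex order 0 < 1 < 2 < 3 < 4 < 5 < 6 < 7 < 8 < 9 < 10 < 11 and write every simplex with vertices in increasing order. Then dim K = 2 and the simplices of K are:

  0-simplices (12): [0], [1], [2], [3], [4], [5], [6], [7], [8], [9], [10], [11]
  1-simplices (19): [0,6], [0,9], [1,2], [1,9], [2,9], [3,9], [3,11], [4,5], [4,7], [4,8], [4,10], [5,7], [5,8], [5,10], [6,9], [7,8], [7,10], [8,10], [9,11]
  2-simplices (5): [4,5,8], [4,5,10], [4,7,10], [5,7,8], [7,8,10]

Hence C_0 ≅ Z^12, C_1 ≅ Z^19, C_2 ≅ Z^5.

Boundary ∂_1: C_1 → C_0 maps an edge to its endpoints' difference, ∂[p,q] = q − p. For instance
  ∂[0,6] = [6] − [0].
The resulting 12×19 matrix has rank 10, and its Smith normal form has invariant factors (1,1,1,1,1,1,1,1,1,1).

The boundary map ∂_2: C_2 → C_1 maps a triangle to the signed sum of its edges. For instance
  ∂[4,5,8] = [5,8] − [4,8] + [4,5],
  ∂[4,5,10] = [5,10] − [4,10] + [4,5].
The resulting 19×5 matrix has rank 5, and its Smith normal form has invariant factors (1,1,1,1,1).

Computing H_k = (kernel of ∂_k) / (image of ∂_{k+1}):

  H_0: rank C_0 − rank ∂_1 = 12 − 10 = 2, and the invariant factors of ∂_1 are all 1, so H_0 = Z^2.
  H_1: rank ker ∂_1 − rank ∂_2 = (19 − 10) − 5 = 4, and the invariant factors of ∂_2 are all 1, so H_1 = Z^4.
  H_2: rank ker ∂_2 − rank ∂_3 = (5 − 5) − 0 = 0, and there is no ∂_3, so H_2 = 0.

(K is a triangulation of the disjoint union of the Möbius band and a wedge of 3 circles.)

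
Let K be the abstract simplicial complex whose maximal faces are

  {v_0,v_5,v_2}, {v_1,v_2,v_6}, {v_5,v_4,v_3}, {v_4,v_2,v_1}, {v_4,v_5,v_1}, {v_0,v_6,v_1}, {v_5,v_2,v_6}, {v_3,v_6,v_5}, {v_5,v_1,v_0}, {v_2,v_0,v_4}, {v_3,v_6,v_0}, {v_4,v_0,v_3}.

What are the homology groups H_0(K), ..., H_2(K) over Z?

Order the vertices as v_0 < v_1 < v_2 < v_3 < v_4 < v_5 < v_6. Listing each simplex with vertices in this order, K has dimension 2 with simplices:

  0-simplices (7): [v_0], [v_1], [v_2], [v_3], [v_4], [v_5], [v_6]
  1-simplices (18): (18 of them)
  2-simplices (12): (12 of them)

giving chain groups C_0 ≅ Z^7, C_1 ≅ Z^18, C_2 ≅ Z^12.

Boundary ∂_1: C_1 → C_0 maps an edge to its endpoints' difference, ∂[p,q] = q − p. For instance
  ∂[v_0,v_4] = [v_4] − [v_0].
The 7×18 boundary matrix has rank 6 and Smith normal form diag(1,1,1,1,1,1).

∂_2: C_2 → C_1 sends each 2-simplex [p,q,r] to [q,r] − [p,r] + [p,q]. For instance
  ∂[v_0,v_1,v_6] = [v_1,v_6] − [v_0,v_6] + [v_0,v_1],
  ∂[v_1,v_4,v_5] = [v_4,v_5] − [v_1,v_5] + [v_1,v_4].
The 18×12 boundary matrix has rank 12 and Smith normal form diag(1,1,1,1,1,1,1,1,1,1,1,2).

Now H_k = ker ∂_k / im ∂_{k+1}, so:

  H_0: rank C_0 − rank ∂_1 = 7 − 6 = 1, and the invariant factors of ∂_1 are all 1, so H_0 = Z.
  H_1: rank ker ∂_1 − rank ∂_2 = (18 − 6) − 12 = 0, and ∂_2 has invariant factor 2 > 1, so H_1 = Z/2.
  H_2: rank ker ∂_2 − rank ∂_3 = (12 − 12) − 0 = 0, and there is no ∂_3, so H_2 = 0.

H_0 = Z,  H_1 = Z/2,  H_2 = 0.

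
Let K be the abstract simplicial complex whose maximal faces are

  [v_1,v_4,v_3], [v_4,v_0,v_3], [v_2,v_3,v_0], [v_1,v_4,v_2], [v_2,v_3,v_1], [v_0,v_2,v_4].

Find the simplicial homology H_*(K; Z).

H_0 ≅ Z,  H_1 = 0,  H_2 ≅ Z.

Order the vertices as v_0 < v_1 < v_2 < v_3 < v_4. Listing each simplex with vertices in this order, K has dimension 2 with simplices:

  0-simplices (5): [v_0], [v_1], [v_2], [v_3], [v_4]
  1-simplices (9): [v_0,v_2], [v_0,v_3], [v_0,v_4], [v_1,v_2], [v_1,v_3], [v_1,v_4], [v_2,v_3], [v_2,v_4], [v_3,v_4]
  2-simplices (6): [v_0,v_2,v_3], [v_0,v_2,v_4], [v_0,v_3,v_4], [v_1,v_2,v_3], [v_1,v_2,v_4], [v_1,v_3,v_4]

Hence C_0 ≅ Z^5, C_1 ≅ Z^9, C_2 ≅ Z^6.

The boundary map ∂_1: C_1 → C_0 sends each edge [p,q] (with p < q) to q − p. For instance
  ∂[v_1,v_2] = [v_2] − [v_1].
As a 5×9 matrix over Z this has rank 4, with invariant factors (1,1,1,1).

The boundary map ∂_2: C_2 → C_1 maps a triangle to the signed sum of its edges. For instance
  ∂[v_1,v_2,v_4] = [v_2,v_4] − [v_1,v_4] + [v_1,v_2],
  ∂[v_1,v_2,v_3] = [v_2,v_3] − [v_1,v_3] + [v_1,v_2].
This gives a 9×6 integer matrix of rank 5; reducing to Smith normal form yields diagonal entries (1,1,1,1,1).

Now H_k = ker ∂_k / im ∂_{k+1}, so:

  H_0: rank C_0 − rank ∂_1 = 5 − 4 = 1, and the invariant factors of ∂_1 are all 1, so H_0 = Z.
  H_1: rank ker ∂_1 − rank ∂_2 = (9 − 4) − 5 = 0, and the invariant factors of ∂_2 are all 1, so H_1 = 0.
  H_2: rank ker ∂_2 − rank ∂_3 = (6 − 5) − 0 = 1, and there is no ∂_3, so H_2 = Z.

As a check, the Euler characteristic is 5 − 9 + 6 = 2, which agrees with 1 − 0 + 1 = 2.
(K is a triangulation of the 2-sphere S^2.)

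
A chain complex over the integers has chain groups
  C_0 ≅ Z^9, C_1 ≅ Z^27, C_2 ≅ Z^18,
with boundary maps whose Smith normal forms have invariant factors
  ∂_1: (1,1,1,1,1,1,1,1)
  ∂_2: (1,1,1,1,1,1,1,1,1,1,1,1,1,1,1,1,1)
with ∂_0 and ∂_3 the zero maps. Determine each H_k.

H_0 = Z,  H_1 = Z^2,  H_2 = Z.

H_0: b_0 = 9 − 0 − 8 = 1; torsion from ∂_1 factors > 1: none. So H_0 = Z.
H_1: b_1 = 27 − 8 − 17 = 2; torsion from ∂_2 factors > 1: none. So H_1 = Z^2.
H_2: b_2 = 18 − 17 − 0 = 1; torsion from ∂_3 factors > 1: none. So H_2 = Z.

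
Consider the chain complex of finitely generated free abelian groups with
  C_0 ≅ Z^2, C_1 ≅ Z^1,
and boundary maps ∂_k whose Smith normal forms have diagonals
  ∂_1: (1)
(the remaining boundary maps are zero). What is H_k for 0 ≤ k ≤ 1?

H_0: b_0 = 2 − 0 − 1 = 1; torsion from ∂_1 factors > 1: none. So H_0 ≅ Z.
H_1: b_1 = 1 − 1 − 0 = 0; torsion from ∂_2 factors > 1: none. So H_1 ≅ 0.

H_0 ≅ Z,  H_1 = 0.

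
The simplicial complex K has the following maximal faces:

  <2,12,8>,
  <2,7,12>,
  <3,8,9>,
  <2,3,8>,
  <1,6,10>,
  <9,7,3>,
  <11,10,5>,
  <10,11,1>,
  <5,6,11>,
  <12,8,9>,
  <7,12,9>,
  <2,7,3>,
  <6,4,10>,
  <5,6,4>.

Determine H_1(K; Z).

H_1 ≅ Z.

Take the total order 1 < 2 < 3 < 4 < 5 < 6 < 7 < 8 < 9 < 10 < 11 < 12 on the vertex set. Then K (dimension 2) consists of the simplices:

  0-simplices (12): [1], [2], [3], [4], [5], [6], [7], [8], [9], [10], [11], [12]
  1-simplices (24): (24 of them)
  2-simplices (14): [1,6,10], [1,10,11], [2,3,7], [2,3,8], [2,7,12], [2,8,12], [3,7,9], [3,8,9], [4,5,6], [4,6,10], [5,6,11], [5,10,11], [7,9,12], [8,9,12]

so the chain groups are C_0 ≅ Z^12, C_1 ≅ Z^24, C_2 ≅ Z^14.

∂_1: C_1 → C_0 sends each edge [p,q] (with p < q) to q − p. For instance
  ∂[4,10] = [10] − [4].
The resulting 12×24 matrix has rank 10, and its Smith normal form has invariant factors (1,1,1,1,1,1,1,1,1,1).

The boundary map ∂_2: C_2 → C_1 sends each 2-simplex [p,q,r] to [q,r] − [p,r] + [p,q]. For instance
  ∂[1,6,10] = [6,10] − [1,10] + [1,6],
  ∂[5,10,11] = [10,11] − [5,11] + [5,10].
The 24×14 boundary matrix has rank 13 and Smith normal form diag(1,1,1,1,1,1,1,1,1,1,1,1,1).

Reading off H_k = ker ∂_k / im ∂_{k+1}:

  H_1: rank ker ∂_1 − rank ∂_2 = (24 − 10) − 13 = 1, and the invariant factors of ∂_2 are all 1, so H_1 = Z.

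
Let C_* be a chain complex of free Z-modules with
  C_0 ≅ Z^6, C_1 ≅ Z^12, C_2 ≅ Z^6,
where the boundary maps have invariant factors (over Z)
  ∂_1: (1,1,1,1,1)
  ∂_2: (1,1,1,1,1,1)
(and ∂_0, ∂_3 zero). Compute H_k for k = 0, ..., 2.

H_0 = Z,  H_1 = Z,  H_2 = 0.

H_0: b_0 = 6 − 0 − 5 = 1; torsion from ∂_1 factors > 1: none. So H_0 = Z.
H_1: b_1 = 12 − 5 − 6 = 1; torsion from ∂_2 factors > 1: none. So H_1 = Z.
H_2: b_2 = 6 − 6 − 0 = 0; torsion from ∂_3 factors > 1: none. So H_2 = 0.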